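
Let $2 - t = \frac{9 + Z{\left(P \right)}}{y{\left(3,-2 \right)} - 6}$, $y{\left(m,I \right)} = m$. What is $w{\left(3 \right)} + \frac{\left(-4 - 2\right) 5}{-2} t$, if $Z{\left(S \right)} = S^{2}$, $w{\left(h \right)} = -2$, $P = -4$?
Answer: $153$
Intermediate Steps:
$t = \frac{31}{3}$ ($t = 2 - \frac{9 + \left(-4\right)^{2}}{3 - 6} = 2 - \frac{9 + 16}{-3} = 2 - 25 \left(- \frac{1}{3}\right) = 2 - - \frac{25}{3} = 2 + \frac{25}{3} = \frac{31}{3} \approx 10.333$)
$w{\left(3 \right)} + \frac{\left(-4 - 2\right) 5}{-2} t = -2 + \frac{\left(-4 - 2\right) 5}{-2} \cdot \frac{31}{3} = -2 + \left(-6\right) 5 \left(- \frac{1}{2}\right) \frac{31}{3} = -2 + \left(-30\right) \left(- \frac{1}{2}\right) \frac{31}{3} = -2 + 15 \cdot \frac{31}{3} = -2 + 155 = 153$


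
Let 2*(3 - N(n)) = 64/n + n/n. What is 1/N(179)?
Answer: 358/831 ≈ 0.43081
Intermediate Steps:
N(n) = 5/2 - 32/n (N(n) = 3 - (64/n + n/n)/2 = 3 - (64/n + 1)/2 = 3 - (1 + 64/n)/2 = 3 + (-½ - 32/n) = 5/2 - 32/n)
1/N(179) = 1/(5/2 - 32/179) = 1/(831/358) = 358/831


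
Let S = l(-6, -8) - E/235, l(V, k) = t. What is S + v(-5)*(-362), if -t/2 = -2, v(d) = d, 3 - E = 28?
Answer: 85263/47 ≈ 1814.1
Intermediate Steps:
E = -25 (E = 3 - 1*28 = 3 - 28 = -25)
t = 4 (t = -2*(-2) = 4)
l(V, k) = 4
S = 193/47 (S = 4 - (-25)/235 = 4 - 1*(-5/47) = 4 + 5/47 = 193/47 ≈ 4.1064)
S + v(-5)*(-362) = 193/47 - 5*(-362) = 193/47 + 1810 = 85263/47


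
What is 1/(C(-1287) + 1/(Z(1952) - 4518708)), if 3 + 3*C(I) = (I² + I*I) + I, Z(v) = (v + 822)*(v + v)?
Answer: 6310988/6966169530209 ≈ 9.0595e-7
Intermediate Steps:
Z(v) = 2*v*(822 + v) (Z(v) = (822 + v)*(2*v) = 2*v*(822 + v))
C(I) = -1 + I/3 + 2*I²/3 (C(I) = -1 + ((I² + I*I) + I)/3 = -1 + ((I² + I²) + I)/3 = -1 + (2*I² + I)/3 = -1 + (I + 2*I²)/3 = -1 + (I/3 + 2*I²/3) = -1 + I/3 + 2*I²/3)
1/(C(-1287) + 1/(Z(1952) - 4518708)) = 1/((-1 + (⅓)*(-1287) + (⅔)*(-1287)²) + 1/(2*1952*(822 + 1952) - 4518708)) = 1/((-1 - 429 + (⅔)*1656369) + 1/(2*1952*2774 - 4518708)) = 1/((-1 - 429 + 1104246) + 1/(10829696 - 4518708)) = 1/(1103816 + 1/6310988) = 1/(6966169530209/6310988) = 6310988/6966169530209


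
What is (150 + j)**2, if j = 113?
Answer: 69169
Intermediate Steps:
(150 + j)**2 = (150 + 113)**2 = 263**2 = 69169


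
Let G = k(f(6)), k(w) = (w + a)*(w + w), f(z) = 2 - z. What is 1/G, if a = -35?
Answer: 1/312 ≈ 0.0032051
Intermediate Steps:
k(w) = 2*w*(-35 + w) (k(w) = (w - 35)*(w + w) = (-35 + w)*(2*w) = 2*w*(-35 + w))
G = 312 (G = 2*(2 - 1*6)*(-35 + (2 - 1*6)) = 2*(2 - 6)*(-35 + (2 - 6)) = 2*(-4)*(-35 - 4) = 2*(-4)*(-39) = 312)
1/G = 1/312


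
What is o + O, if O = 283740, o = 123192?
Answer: 406932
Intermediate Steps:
o + O = 123192 + 283740 = 406932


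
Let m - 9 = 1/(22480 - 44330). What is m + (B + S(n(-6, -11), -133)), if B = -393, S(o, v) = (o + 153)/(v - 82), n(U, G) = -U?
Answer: -361482073/939550 ≈ -384.74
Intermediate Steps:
S(o, v) = (153 + o)/(-82 + v)
m = 196649/21850 (m = 9 + 1/(22480 - 44330) = 9 + 1/(-21850) = 9 - 1/21850 = 196649/21850 ≈ 9.0000)
m + (B + S(n(-6, -11), -133)) = 196649/21850 + (-393 + (153 - 1*(-6))/(-82 - 133)) = 196649/21850 + (-393 + (153 + 6)/(-215)) = 196649/21850 + (-393 - 1/215*159) = 196649/21850 + (-393 - 159/215) = 196649/21850 - 84654/215 = -361482073/939550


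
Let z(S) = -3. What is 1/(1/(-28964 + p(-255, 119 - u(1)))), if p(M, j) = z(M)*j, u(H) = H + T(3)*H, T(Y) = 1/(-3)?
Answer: -29319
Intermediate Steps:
T(Y) = -⅓ (T(Y) = 1*(-⅓) = -⅓)
u(H) = 2*H/3 (u(H) = H - H/3 = 2*H/3)
p(M, j) = -3*j
1/(1/(-28964 + p(-255, 119 - u(1)))) = 1/(1/(-28964 - 3*(119 - 2/3))) = 1/(1/(-28964 - 3*(119 - 1*⅔))) = 1/(1/(-28964 - 3*(119 - ⅔))) = 1/(1/(-28964 - 3*355/3)) = 1/(1/(-28964 - 355)) = 1/(1/(-29319)) = 1/(-1/29319) = -29319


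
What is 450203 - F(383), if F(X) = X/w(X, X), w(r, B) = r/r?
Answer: 449820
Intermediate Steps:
w(r, B) = 1
F(X) = X (F(X) = X/1 = X*1 = X)
450203 - F(383) = 450203 - 1*383 = 450203 - 383 = 449820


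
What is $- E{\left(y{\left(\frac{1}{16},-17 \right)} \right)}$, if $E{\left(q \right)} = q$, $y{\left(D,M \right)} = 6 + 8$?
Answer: $-14$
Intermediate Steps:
$y{\left(D,M \right)} = 14$
$- E{\left(y{\left(\frac{1}{16},-17 \right)} \right)} = \left(-1\right) 14 = -14$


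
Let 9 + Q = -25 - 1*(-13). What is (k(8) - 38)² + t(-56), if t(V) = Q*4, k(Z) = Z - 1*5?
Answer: 1141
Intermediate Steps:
k(Z) = -5 + Z (k(Z) = Z - 5 = -5 + Z)
Q = -21 (Q = -9 + (-25 - 1*(-13)) = -9 + (-25 + 13) = -9 - 12 = -21)
t(V) = -84 (t(V) = -21*4 = -84)
(k(8) - 38)² + t(-56) = ((-5 + 8) - 38)² - 84 = (3 - 38)² - 84 = (-35)² - 84 = 1225 - 84 = 1141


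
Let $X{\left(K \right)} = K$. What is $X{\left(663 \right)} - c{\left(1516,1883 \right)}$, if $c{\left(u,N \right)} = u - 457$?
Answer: $-396$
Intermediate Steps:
$c{\left(u,N \right)} = -457 + u$
$X{\left(663 \right)} - c{\left(1516,1883 \right)} = 663 - \left(-457 + 1516\right) = 663 - 1059 = -396$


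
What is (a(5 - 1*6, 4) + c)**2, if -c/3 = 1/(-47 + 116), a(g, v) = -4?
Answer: 8649/529 ≈ 16.350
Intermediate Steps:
c = -1/23 (c = -3/(-47 + 116) = -3/69 = -3*1/69 = -1/23 ≈ -0.043478)
(a(5 - 1*6, 4) + c)**2 = (-4 - 1/23)**2 = (-93/23)**2 = 8649/529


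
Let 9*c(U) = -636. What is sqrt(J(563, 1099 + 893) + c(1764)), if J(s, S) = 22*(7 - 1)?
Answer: 2*sqrt(138)/3 ≈ 7.8316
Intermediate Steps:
J(s, S) = 132 (J(s, S) = 22*6 = 132)
c(U) = -212/3 (c(U) = (1/9)*(-636) = -212/3)
sqrt(J(563, 1099 + 893) + c(1764)) = sqrt(132 - 212/3) = sqrt(184/3) = 2*sqrt(138)/3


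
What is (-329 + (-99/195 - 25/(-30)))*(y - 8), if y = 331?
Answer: -41403109/390 ≈ -1.0616e+5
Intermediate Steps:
(-329 + (-99/195 - 25/(-30)))*(y - 8) = (-329 + (-99/195 - 25/(-30)))*(331 - 8) = (-329 + (-99*1/195 - 25*(-1/30)))*323 = (-329 + (-33/65 + 5/6))*323 = (-329 + 127/390)*323 = -128183/390*323 = -41403109/390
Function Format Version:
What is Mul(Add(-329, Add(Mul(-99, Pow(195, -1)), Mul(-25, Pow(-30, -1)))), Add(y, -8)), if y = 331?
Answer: Rational(-41403109, 390) ≈ -1.0616e+5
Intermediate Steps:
Mul(Add(-329, Add(Mul(-99, Pow(195, -1)), Mul(-25, Pow(-30, -1)))), Add(y, -8)) = Mul(Add(-329, Add(Mul(-99, Pow(195, -1)), Mul(-25, Pow(-30, -1)))), Add(331, -8)) = Mul(Add(-329, Add(Mul(-99, Rational(1, 195)), Mul(-25, Rational(-1, 30)))), 323) = Mul(Add(-329, Add(Rational(-33, 65), Rational(5, 6))), 323) = Mul(Add(-329, Rational(127, 390)), 323) = Mul(Rational(-128183, 390), 323) = Rational(-41403109, 390)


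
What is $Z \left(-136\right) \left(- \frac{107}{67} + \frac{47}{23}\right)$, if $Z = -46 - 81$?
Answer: $\frac{11883136}{1541} \approx 7711.3$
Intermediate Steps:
$Z = -127$
$Z \left(-136\right) \left(- \frac{107}{67} + \frac{47}{23}\right) = \left(-127\right) \left(-136\right) \left(- \frac{107}{67} + \frac{47}{23}\right) = 17272 \left(\left(-107\right) \frac{1}{67} + 47 \cdot \frac{1}{23}\right) = 17272 \left(- \frac{107}{67} + \frac{47}{23}\right) = 17272 \cdot \frac{688}{1541} = \frac{11883136}{1541}$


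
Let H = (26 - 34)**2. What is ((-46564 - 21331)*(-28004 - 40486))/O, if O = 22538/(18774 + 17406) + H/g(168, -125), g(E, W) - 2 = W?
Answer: 93214968763500/2057 ≈ 4.5316e+10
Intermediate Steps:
H = 64 (H = (-8)**2 = 64)
g(E, W) = 2 + W
O = 76109/741690 (O = 22538/(18774 + 17406) + 64/(2 - 125) = 22538/36180 + 64/(-123) = 22538*(1/36180) + 64*(-1/123) = 11269/18090 - 64/123 = 76109/741690 ≈ 0.10262)
((-46564 - 21331)*(-28004 - 40486))/O = ((-46564 - 21331)*(-28004 - 40486))/(76109/741690) = -67895*(-68490)*(741690/76109) = 4650128550*(741690/76109) = 93214968763500/2057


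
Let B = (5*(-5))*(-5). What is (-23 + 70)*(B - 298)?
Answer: -8131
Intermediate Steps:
B = 125 (B = -25*(-5) = 125)
(-23 + 70)*(B - 298) = (-23 + 70)*(125 - 298) = 47*(-173) = -8131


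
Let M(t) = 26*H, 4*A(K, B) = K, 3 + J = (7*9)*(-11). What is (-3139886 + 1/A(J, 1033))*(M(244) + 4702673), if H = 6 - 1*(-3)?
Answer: -2569386986359655/174 ≈ -1.4767e+13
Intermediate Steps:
H = 9 (H = 6 + 3 = 9)
J = -696 (J = -3 + (7*9)*(-11) = -3 + 63*(-11) = -3 - 693 = -696)
A(K, B) = K/4
M(t) = 234 (M(t) = 26*9 = 234)
(-3139886 + 1/A(J, 1033))*(M(244) + 4702673) = (-3139886 + 1/((¼)*(-696)))*(234 + 4702673) = (-3139886 + 1/(-174))*4702907 = (-3139886 - 1/174)*4702907 = -546340165/174*4702907 = -2569386986359655/174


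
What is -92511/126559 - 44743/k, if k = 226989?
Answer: -1403242564/1511973729 ≈ -0.92809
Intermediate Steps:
-92511/126559 - 44743/k = -92511/126559 - 44743/226989 = -92511*1/126559 - 44743*1/226989 = -4869/6661 - 44743/226989 = -1403242564/1511973729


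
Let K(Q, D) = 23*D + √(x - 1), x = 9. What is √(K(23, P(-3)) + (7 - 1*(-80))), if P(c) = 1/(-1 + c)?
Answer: √(325 + 8*√2)/2 ≈ 9.1694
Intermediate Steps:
K(Q, D) = 2*√2 + 23*D (K(Q, D) = 23*D + √(9 - 1) = 23*D + √8 = 23*D + 2*√2 = 2*√2 + 23*D)
√(K(23, P(-3)) + (7 - 1*(-80))) = √((2*√2 + 23/(-1 - 3)) + (7 - 1*(-80))) = √((2*√2 + 23/(-4)) + (7 + 80)) = √((2*√2 + 23*(-¼)) + 87) = √((2*√2 - 23/4) + 87) = √((-23/4 + 2*√2) + 87) = √(325/4 + 2*√2)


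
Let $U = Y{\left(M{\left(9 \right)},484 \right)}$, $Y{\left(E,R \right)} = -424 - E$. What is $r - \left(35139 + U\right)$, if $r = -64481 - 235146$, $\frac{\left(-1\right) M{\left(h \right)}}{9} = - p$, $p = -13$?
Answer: $-334459$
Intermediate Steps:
$M{\left(h \right)} = -117$ ($M{\left(h \right)} = - 9 \left(\left(-1\right) \left(-13\right)\right) = \left(-9\right) 13 = -117$)
$U = -307$ ($U = -424 - -117 = -424 + 117 = -307$)
$r = -299627$
$r - \left(35139 + U\right) = -299627 - 34832 = -334459$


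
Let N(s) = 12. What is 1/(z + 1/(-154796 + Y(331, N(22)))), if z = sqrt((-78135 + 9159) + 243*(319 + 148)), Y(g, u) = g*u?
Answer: 150824/1012394353826879 + 68243636928*sqrt(4945)/1012394353826879 ≈ 0.0047402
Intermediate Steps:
z = 3*sqrt(4945) (z = sqrt(-68976 + 243*467) = sqrt(-68976 + 113481) = sqrt(44505) = 3*sqrt(4945) ≈ 210.96)
1/(z + 1/(-154796 + Y(331, N(22)))) = 1/(3*sqrt(4945) + 1/(-154796 + 331*12)) = 1/(3*sqrt(4945) + 1/(-154796 + 3972)) = 1/(3*sqrt(4945) + 1/(-150824)) = 1/(3*sqrt(4945) - 1/150824) = 1/(-1/150824 + 3*sqrt(4945))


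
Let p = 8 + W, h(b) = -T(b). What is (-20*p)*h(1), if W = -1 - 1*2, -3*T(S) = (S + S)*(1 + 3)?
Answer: -800/3 ≈ -266.67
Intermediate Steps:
T(S) = -8*S/3 (T(S) = -(S + S)*(1 + 3)/3 = -2*S*4/3 = -8*S/3)
W = -3 (W = -1 - 2 = -3)
h(b) = 8*b/3 (h(b) = -(-8)*b/3 = 8*b/3)
p = 5 (p = 8 - 3 = 5)
(-20*p)*h(1) = (-20*5)*((8/3)*1) = -100*8/3 = -800/3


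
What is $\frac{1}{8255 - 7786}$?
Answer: $\frac{1}{469} \approx 0.0021322$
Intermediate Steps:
$\frac{1}{8255 - 7786} = \frac{1}{469}$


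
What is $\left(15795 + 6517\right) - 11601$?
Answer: $10711$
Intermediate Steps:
$\left(15795 + 6517\right) - 11601 = 22312 - 11601 = 10711$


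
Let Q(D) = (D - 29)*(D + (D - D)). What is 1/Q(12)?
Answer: -1/204 ≈ -0.0049020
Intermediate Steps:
Q(D) = D*(-29 + D) (Q(D) = (-29 + D)*(D + 0) = (-29 + D)*D = D*(-29 + D))
1/Q(12) = 1/(12*(-29 + 12)) = 1/(12*(-17)) = 1/(-204) = -1/204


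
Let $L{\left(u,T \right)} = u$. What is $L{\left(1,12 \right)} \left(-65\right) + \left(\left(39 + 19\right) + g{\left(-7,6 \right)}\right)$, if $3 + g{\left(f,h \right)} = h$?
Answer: $-4$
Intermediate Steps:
$g{\left(f,h \right)} = -3 + h$
$L{\left(1,12 \right)} \left(-65\right) + \left(\left(39 + 19\right) + g{\left(-7,6 \right)}\right) = 1 \left(-65\right) + \left(\left(39 + 19\right) + \left(-3 + 6\right)\right) = -65 + \left(58 + 3\right) = -65 + 61 = -4$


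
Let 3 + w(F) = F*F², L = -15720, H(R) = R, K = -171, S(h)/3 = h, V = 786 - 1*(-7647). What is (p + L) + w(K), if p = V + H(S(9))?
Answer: -5007474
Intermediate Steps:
V = 8433 (V = 786 + 7647 = 8433)
S(h) = 3*h
p = 8460 (p = 8433 + 3*9 = 8433 + 27 = 8460)
w(F) = -3 + F³ (w(F) = -3 + F*F² = -3 + F³)
(p + L) + w(K) = (8460 - 15720) + (-3 + (-171)³) = -7260 + (-3 - 5000211) = -7260 - 5000214 = -5007474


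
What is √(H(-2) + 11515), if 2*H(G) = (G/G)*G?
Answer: √11514 ≈ 107.30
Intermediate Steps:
H(G) = G/2 (H(G) = ((G/G)*G)/2 = (1*G)/2 = G/2)
√(H(-2) + 11515) = √((½)*(-2) + 11515) = √(-1 + 11515) = √11514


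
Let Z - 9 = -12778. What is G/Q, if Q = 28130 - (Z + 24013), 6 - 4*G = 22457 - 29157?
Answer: 3353/33772 ≈ 0.099283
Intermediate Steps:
G = 3353/2 (G = 3/2 - (22457 - 29157)/4 = 3/2 - ¼*(-6700) = 3/2 + 1675 = 3353/2 ≈ 1676.5)
Z = -12769 (Z = 9 - 12778 = -12769)
Q = 16886 (Q = 28130 - (-12769 + 24013) = 28130 - 1*11244 = 28130 - 11244 = 16886)
G/Q = (3353/2)/16886 = (3353/2)*(1/16886) = 3353/33772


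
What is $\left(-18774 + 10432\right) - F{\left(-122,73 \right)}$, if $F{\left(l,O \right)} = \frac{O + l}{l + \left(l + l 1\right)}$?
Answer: $- \frac{3053221}{366} \approx -8342.1$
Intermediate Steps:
$F{\left(l,O \right)} = \frac{O + l}{3 l}$ ($F{\left(l,O \right)} = \frac{O + l}{l + \left(l + l\right)} = \frac{O + l}{l + 2 l} = \frac{O + l}{3 l}$)
$\left(-18774 + 10432\right) - F{\left(-122,73 \right)} = \left(-18774 + 10432\right) - \frac{73 - 122}{3 \left(-122\right)} = -8342 - \frac{1}{3} \left(- \frac{1}{122}\right) \left(-49\right) = -8342 - \frac{49}{366} = - \frac{3053221}{366}$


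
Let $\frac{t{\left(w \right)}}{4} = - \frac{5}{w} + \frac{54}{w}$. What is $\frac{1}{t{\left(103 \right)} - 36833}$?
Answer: $- \frac{103}{3793603} \approx -2.7151 \cdot 10^{-5}$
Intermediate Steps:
$t{\left(w \right)} = \frac{196}{w}$ ($t{\left(w \right)} = 4 \left(- \frac{5}{w} + \frac{54}{w}\right) = 4 \frac{49}{w} = \frac{196}{w}$)
$\frac{1}{t{\left(103 \right)} - 36833} = \frac{1}{\frac{196}{103} - 36833} = \frac{1}{- \frac{3793603}{103}} = - \frac{103}{3793603}$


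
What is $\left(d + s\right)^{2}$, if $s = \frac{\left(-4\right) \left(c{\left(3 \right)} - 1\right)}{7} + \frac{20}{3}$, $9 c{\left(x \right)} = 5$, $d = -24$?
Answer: $\frac{1157776}{3969} \approx 291.7$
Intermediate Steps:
$c{\left(x \right)} = \frac{5}{9}$ ($c{\left(x \right)} = \frac{1}{9} \cdot 5 = \frac{5}{9}$)
$s = \frac{436}{63}$ ($s = \frac{\left(-4\right) \left(\frac{5}{9} - 1\right)}{7} + \frac{20}{3} = \left(-4\right) \left(- \frac{4}{9}\right) \frac{1}{7} + 20 \cdot \frac{1}{3} = \frac{16}{9} \cdot \frac{1}{7} + \frac{20}{3} = \frac{16}{63} + \frac{20}{3} = \frac{436}{63} \approx 6.9206$)
$\left(d + s\right)^{2} = \left(-24 + \frac{436}{63}\right)^{2} = \left(- \frac{1076}{63}\right)^{2} = \frac{1157776}{3969}$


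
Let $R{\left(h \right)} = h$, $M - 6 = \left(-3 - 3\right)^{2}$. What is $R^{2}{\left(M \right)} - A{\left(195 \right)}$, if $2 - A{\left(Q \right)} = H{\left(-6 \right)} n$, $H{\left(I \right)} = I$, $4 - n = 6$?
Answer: $1774$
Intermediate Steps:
$M = 42$ ($M = 6 + \left(-3 - 3\right)^{2} = 6 + \left(-6\right)^{2} = 6 + 36 = 42$)
$n = -2$ ($n = 4 - 6 = -2$)
$A{\left(Q \right)} = -10$ ($A{\left(Q \right)} = 2 - \left(-6\right) \left(-2\right) = 2 - 12 = -10$)
$R^{2}{\left(M \right)} - A{\left(195 \right)} = 42^{2} - -10 = 1764 + 10 = 1774$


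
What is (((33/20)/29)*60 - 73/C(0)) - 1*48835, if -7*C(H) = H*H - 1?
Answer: -1430935/29 ≈ -49343.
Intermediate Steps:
C(H) = ⅐ - H²/7 (C(H) = -(H*H - 1)/7 = -(H² - 1)/7 = -(-1 + H²)/7 = ⅐ - H²/7)
(((33/20)/29)*60 - 73/C(0)) - 1*48835 = (((33/20)/29)*60 - 73/(⅐ - ⅐*0²)) - 1*48835 = (((33*(1/20))*(1/29))*60 - 73/(⅐ - ⅐*0)) - 48835 = (((33/20)*(1/29))*60 - 73/(⅐ + 0)) - 48835 = ((33/580)*60 - 73/⅐) - 48835 = (99/29 - 73*7) - 48835 = (99/29 - 511) - 48835 = -14720/29 - 48835 = -1430935/29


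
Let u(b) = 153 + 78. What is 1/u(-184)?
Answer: 1/231 ≈ 0.0043290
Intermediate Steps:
u(b) = 231
1/u(-184) = 1/231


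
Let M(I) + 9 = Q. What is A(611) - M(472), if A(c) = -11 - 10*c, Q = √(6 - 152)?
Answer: -6112 - I*√146 ≈ -6112.0 - 12.083*I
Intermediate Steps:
Q = I*√146 (Q = √(-146) = I*√146 ≈ 12.083*I)
M(I) = -9 + I*√146
A(611) - M(472) = (-11 - 10*611) - (-9 + I*√146) = (-11 - 6110) + (9 - I*√146) = -6121 + (9 - I*√146) = -6112 - I*√146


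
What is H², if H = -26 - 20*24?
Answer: 256036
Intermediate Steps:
H = -506 (H = -26 - 480 = -506)
H² = (-506)² = 256036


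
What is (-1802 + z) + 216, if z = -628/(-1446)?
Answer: -1146364/723 ≈ -1585.6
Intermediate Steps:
z = 314/723 (z = -628*(-1/1446) = 314/723 ≈ 0.43430)
(-1802 + z) + 216 = (-1802 + 314/723) + 216 = -1302532/723 + 216 = -1146364/723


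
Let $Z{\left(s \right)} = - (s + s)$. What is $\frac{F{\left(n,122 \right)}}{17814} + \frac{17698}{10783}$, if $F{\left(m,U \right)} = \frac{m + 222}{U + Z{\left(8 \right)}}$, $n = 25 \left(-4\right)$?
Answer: $\frac{16710082879}{10180683186} \approx 1.6414$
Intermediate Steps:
$n = -100$
$Z{\left(s \right)} = - 2 s$
$F{\left(m,U \right)} = \frac{222 + m}{-16 + U}$ ($F{\left(m,U \right)} = \frac{m + 222}{U - 16} = \frac{222 + m}{U - 16} = \frac{222 + m}{-16 + U}$)
$\frac{F{\left(n,122 \right)}}{17814} + \frac{17698}{10783} = \frac{\frac{1}{-16 + 122} \left(222 - 100\right)}{17814} + \frac{17698}{10783} = \frac{1}{106} \cdot 122 \cdot \frac{1}{17814} + 17698 \cdot \frac{1}{10783} = \frac{1}{106} \cdot 122 \cdot \frac{1}{17814} + \frac{17698}{10783} = \frac{61}{53} \cdot \frac{1}{17814} + \frac{17698}{10783} = \frac{61}{944142} + \frac{17698}{10783} = \frac{16710082879}{10180683186}$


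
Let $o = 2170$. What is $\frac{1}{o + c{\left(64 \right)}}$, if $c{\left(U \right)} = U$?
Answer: $\frac{1}{2234} \approx 0.00044763$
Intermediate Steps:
$\frac{1}{o + c{\left(64 \right)}} = \frac{1}{2170 + 64} = \frac{1}{2234}$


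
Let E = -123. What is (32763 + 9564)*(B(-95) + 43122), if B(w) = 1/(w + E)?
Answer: 397898984565/218 ≈ 1.8252e+9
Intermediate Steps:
B(w) = 1/(-123 + w) (B(w) = 1/(w - 123) = 1/(-123 + w))
(32763 + 9564)*(B(-95) + 43122) = (32763 + 9564)*(1/(-123 - 95) + 43122) = 42327*(1/(-218) + 43122) = 42327*(-1/218 + 43122) = 42327*(9400595/218) = 397898984565/218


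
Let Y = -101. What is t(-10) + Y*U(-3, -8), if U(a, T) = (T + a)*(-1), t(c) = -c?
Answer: -1101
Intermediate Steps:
U(a, T) = -T - a
t(-10) + Y*U(-3, -8) = -1*(-10) - 101*(-1*(-8) - 1*(-3)) = 10 - 101*(8 + 3) = 10 - 101*11 = 10 - 1111 = -1101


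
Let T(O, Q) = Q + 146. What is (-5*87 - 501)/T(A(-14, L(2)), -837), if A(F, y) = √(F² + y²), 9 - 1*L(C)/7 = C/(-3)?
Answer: 936/691 ≈ 1.3546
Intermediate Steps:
L(C) = 63 + 7*C/3 (L(C) = 63 - 7*C/(-3) = 63 - 7*C*(-1)/3 = 63 - (-7)*C/3 = 63 + 7*C/3)
T(O, Q) = 146 + Q
(-5*87 - 501)/T(A(-14, L(2)), -837) = (-5*87 - 501)/(146 - 837) = (-435 - 501)/(-691) = -936*(-1/691) = 936/691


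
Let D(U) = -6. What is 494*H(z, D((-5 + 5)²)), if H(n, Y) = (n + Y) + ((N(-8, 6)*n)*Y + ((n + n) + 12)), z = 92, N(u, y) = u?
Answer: 2320812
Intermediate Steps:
H(n, Y) = 12 + Y + 3*n - 8*Y*n (H(n, Y) = (n + Y) + ((-8*n)*Y + ((n + n) + 12)) = (Y + n) + (-8*Y*n + (2*n + 12)) = (Y + n) + (-8*Y*n + (12 + 2*n)) = (Y + n) + (12 + 2*n - 8*Y*n) = 12 + Y + 3*n - 8*Y*n)
494*H(z, D((-5 + 5)²)) = 494*(12 - 6 + 3*92 - 8*(-6)*92) = 494*(12 - 6 + 276 + 4416) = 494*4698 = 2320812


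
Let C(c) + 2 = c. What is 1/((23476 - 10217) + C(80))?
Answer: 1/13337 ≈ 7.4979e-5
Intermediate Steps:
C(c) = -2 + c
1/((23476 - 10217) + C(80)) = 1/((23476 - 10217) + (-2 + 80)) = 1/(13259 + 78) = 1/13337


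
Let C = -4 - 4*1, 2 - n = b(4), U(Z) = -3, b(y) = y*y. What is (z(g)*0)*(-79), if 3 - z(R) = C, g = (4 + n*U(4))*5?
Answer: 0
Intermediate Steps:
b(y) = y**2
n = -14 (n = 2 - 1*4**2 = 2 - 1*16 = 2 - 16 = -14)
C = -8 (C = -4 - 4 = -8)
g = 230 (g = (4 - 14*(-3))*5 = (4 + 42)*5 = 46*5 = 230)
z(R) = 11 (z(R) = 3 - 1*(-8) = 3 + 8 = 11)
(z(g)*0)*(-79) = (11*0)*(-79) = 0*(-79) = 0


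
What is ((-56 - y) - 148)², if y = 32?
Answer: 55696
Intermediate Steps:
((-56 - y) - 148)² = ((-56 - 1*32) - 148)² = ((-56 - 32) - 148)² = (-88 - 148)² = (-236)² = 55696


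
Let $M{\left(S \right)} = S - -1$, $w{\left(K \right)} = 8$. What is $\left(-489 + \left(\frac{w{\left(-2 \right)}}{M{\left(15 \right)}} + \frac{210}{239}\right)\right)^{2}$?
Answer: $\frac{54327684889}{228484} \approx 2.3777 \cdot 10^{5}$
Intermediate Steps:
$M{\left(S \right)} = 1 + S$ ($M{\left(S \right)} = S + 1 = 1 + S$)
$\left(-489 + \left(\frac{w{\left(-2 \right)}}{M{\left(15 \right)}} + \frac{210}{239}\right)\right)^{2} = \left(-489 + \left(\frac{8}{1 + 15} + \frac{210}{239}\right)\right)^{2} = \left(-489 + \left(\frac{8}{16} + 210 \cdot \frac{1}{239}\right)\right)^{2} = \left(-489 + \left(8 \cdot \frac{1}{16} + \frac{210}{239}\right)\right)^{2} = \left(-489 + \left(\frac{1}{2} + \frac{210}{239}\right)\right)^{2} = \left(-489 + \frac{659}{478}\right)^{2} = \left(- \frac{233083}{478}\right)^{2} = \frac{54327684889}{228484}$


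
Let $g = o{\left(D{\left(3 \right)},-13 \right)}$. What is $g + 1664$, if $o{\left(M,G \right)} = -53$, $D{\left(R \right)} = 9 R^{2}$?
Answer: $1611$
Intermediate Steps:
$g = -53$
$g + 1664 = -53 + 1664 = 1611$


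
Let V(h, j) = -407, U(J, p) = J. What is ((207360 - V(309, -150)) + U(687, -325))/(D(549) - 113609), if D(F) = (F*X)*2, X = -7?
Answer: -12262/7135 ≈ -1.7186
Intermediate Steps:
D(F) = -14*F (D(F) = (F*(-7))*2 = -7*F*2 = -14*F)
((207360 - V(309, -150)) + U(687, -325))/(D(549) - 113609) = ((207360 - 1*(-407)) + 687)/(-14*549 - 113609) = ((207360 + 407) + 687)/(-7686 - 113609) = (207767 + 687)/(-121295) = 208454*(-1/121295) = -12262/7135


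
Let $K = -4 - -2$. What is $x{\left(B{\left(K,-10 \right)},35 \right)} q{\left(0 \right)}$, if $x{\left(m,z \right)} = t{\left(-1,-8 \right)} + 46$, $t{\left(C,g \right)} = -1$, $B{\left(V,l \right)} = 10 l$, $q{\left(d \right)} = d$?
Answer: $0$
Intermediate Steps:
$K = -2$ ($K = -4 + 2 = -2$)
$x{\left(m,z \right)} = 45$ ($x{\left(m,z \right)} = -1 + 46 = 45$)
$x{\left(B{\left(K,-10 \right)},35 \right)} q{\left(0 \right)} = 45 \cdot 0 = 0$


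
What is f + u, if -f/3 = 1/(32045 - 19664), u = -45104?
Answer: -186144209/4127 ≈ -45104.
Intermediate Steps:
f = -1/4127 (f = -3/(32045 - 19664) = -3/12381 = -3*1/12381 = -1/4127 ≈ -0.00024231)
f + u = -1/4127 - 45104 = -186144209/4127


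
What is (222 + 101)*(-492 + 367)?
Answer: -40375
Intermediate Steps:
(222 + 101)*(-492 + 367) = 323*(-125) = -40375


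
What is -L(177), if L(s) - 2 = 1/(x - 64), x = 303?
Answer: -479/239 ≈ -2.0042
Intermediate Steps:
L(s) = 479/239 (L(s) = 2 + 1/(303 - 64) = 2 + 1/239 = 479/239)
-L(177) = -1*479/239 = -479/239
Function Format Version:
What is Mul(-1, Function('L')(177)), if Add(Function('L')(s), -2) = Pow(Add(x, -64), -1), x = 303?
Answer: Rational(-479, 239) ≈ -2.0042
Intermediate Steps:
Function('L')(s) = Rational(479, 239) (Function('L')(s) = Add(2, Pow(Add(303, -64), -1)) = Add(2, Pow(239, -1)) = Add(2, Rational(1, 239)) = Rational(479, 239))
Mul(-1, Function('L')(177)) = Mul(-1, Rational(479, 239)) = Rational(-479, 239)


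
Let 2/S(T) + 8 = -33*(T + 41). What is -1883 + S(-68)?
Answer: -1662687/883 ≈ -1883.0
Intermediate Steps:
S(T) = 2/(-1361 - 33*T) (S(T) = 2/(-8 - 33*(T + 41)) = 2/(-8 - 33*(41 + T)) = 2/(-8 + (-1353 - 33*T)) = 2/(-1361 - 33*T))
-1883 + S(-68) = -1883 - 2/(1361 + 33*(-68)) = -1883 - 2/(1361 - 2244) = -1883 - 2/(-883) = -1883 - 2*(-1/883) = -1883 + 2/883 = -1662687/883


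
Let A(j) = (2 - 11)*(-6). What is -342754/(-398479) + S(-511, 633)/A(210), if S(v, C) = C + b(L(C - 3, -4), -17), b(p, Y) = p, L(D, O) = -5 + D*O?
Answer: -367706776/10758933 ≈ -34.177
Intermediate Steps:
A(j) = 54 (A(j) = -9*(-6) = 54)
S(v, C) = 7 - 3*C (S(v, C) = C + (-5 + (C - 3)*(-4)) = C + (-5 + (-3 + C)*(-4)) = C + (-5 + (12 - 4*C)) = C + (7 - 4*C) = 7 - 3*C)
-342754/(-398479) + S(-511, 633)/A(210) = -342754/(-398479) + (7 - 3*633)/54 = -342754*(-1/398479) + (7 - 1899)*(1/54) = 342754/398479 - 1892*1/54 = 342754/398479 - 946/27 = -367706776/10758933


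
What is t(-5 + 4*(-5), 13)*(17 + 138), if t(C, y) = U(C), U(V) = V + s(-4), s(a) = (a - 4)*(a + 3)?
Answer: -2635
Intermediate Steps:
s(a) = (-4 + a)*(3 + a)
U(V) = 8 + V (U(V) = V + (-12 + (-4)² - 1*(-4)) = V + (-12 + 16 + 4) = V + 8 = 8 + V)
t(C, y) = 8 + C
t(-5 + 4*(-5), 13)*(17 + 138) = (8 + (-5 + 4*(-5)))*(17 + 138) = (8 + (-5 - 20))*155 = (8 - 25)*155 = -17*155 = -2635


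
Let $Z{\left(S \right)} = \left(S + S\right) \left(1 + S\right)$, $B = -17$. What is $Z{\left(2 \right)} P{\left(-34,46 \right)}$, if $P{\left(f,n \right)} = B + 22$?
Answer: $60$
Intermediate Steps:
$Z{\left(S \right)} = 2 S \left(1 + S\right)$
$P{\left(f,n \right)} = 5$ ($P{\left(f,n \right)} = -17 + 22 = 5$)
$Z{\left(2 \right)} P{\left(-34,46 \right)} = 2 \cdot 2 \left(1 + 2\right) 5 = 2 \cdot 2 \cdot 3 \cdot 5 = 12 \cdot 5 = 60$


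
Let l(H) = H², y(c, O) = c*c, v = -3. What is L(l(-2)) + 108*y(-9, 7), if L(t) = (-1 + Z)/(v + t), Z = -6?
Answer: 8741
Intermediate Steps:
y(c, O) = c²
L(t) = -7/(-3 + t) (L(t) = (-1 - 6)/(-3 + t) = -7/(-3 + t))
L(l(-2)) + 108*y(-9, 7) = -7/(-3 + (-2)²) + 108*(-9)² = -7/(-3 + 4) + 108*81 = -7/1 + 8748 = -7*1 + 8748 = -7 + 8748 = 8741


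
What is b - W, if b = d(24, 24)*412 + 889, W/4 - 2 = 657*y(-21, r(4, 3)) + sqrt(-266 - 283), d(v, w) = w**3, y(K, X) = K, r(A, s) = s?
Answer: 5751557 - 12*I*sqrt(61) ≈ 5.7516e+6 - 93.723*I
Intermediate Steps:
W = -55180 + 12*I*sqrt(61) (W = 8 + 4*(657*(-21) + sqrt(-266 - 283)) = 8 + 4*(-13797 + sqrt(-549)) = 8 + 4*(-13797 + 3*I*sqrt(61)) = 8 + (-55188 + 12*I*sqrt(61)) = -55180 + 12*I*sqrt(61) ≈ -55180.0 + 93.723*I)
b = 5696377 (b = 24**3*412 + 889 = 13824*412 + 889 = 5695488 + 889 = 5696377)
b - W = 5696377 - (-55180 + 12*I*sqrt(61)) = 5696377 + (55180 - 12*I*sqrt(61)) = 5751557 - 12*I*sqrt(61)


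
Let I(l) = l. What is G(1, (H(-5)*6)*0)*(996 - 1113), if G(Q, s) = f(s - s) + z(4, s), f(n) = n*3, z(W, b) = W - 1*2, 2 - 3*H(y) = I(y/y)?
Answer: -234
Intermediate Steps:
H(y) = ⅓ (H(y) = ⅔ - y/(3*y) = ⅔ - ⅓*1 = ⅔ - ⅓ = ⅓)
z(W, b) = -2 + W (z(W, b) = W - 2 = -2 + W)
f(n) = 3*n
G(Q, s) = 2 (G(Q, s) = 3*(s - s) + (-2 + 4) = 3*0 + 2 = 0 + 2 = 2)
G(1, (H(-5)*6)*0)*(996 - 1113) = 2*(996 - 1113) = 2*(-117) = -234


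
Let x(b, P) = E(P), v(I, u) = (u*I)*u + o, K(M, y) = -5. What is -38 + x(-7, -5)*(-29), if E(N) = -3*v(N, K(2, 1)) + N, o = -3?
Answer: -11029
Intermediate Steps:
v(I, u) = -3 + I*u² (v(I, u) = (u*I)*u - 3 = (I*u)*u - 3 = I*u² - 3 = -3 + I*u²)
E(N) = 9 - 74*N (E(N) = -3*(-3 + N*(-5)²) + N = -3*(-3 + N*25) + N = -3*(-3 + 25*N) + N = (9 - 75*N) + N = 9 - 74*N)
x(b, P) = 9 - 74*P
-38 + x(-7, -5)*(-29) = -38 + (9 - 74*(-5))*(-29) = -38 + (9 + 370)*(-29) = -38 + 379*(-29) = -38 - 10991 = -11029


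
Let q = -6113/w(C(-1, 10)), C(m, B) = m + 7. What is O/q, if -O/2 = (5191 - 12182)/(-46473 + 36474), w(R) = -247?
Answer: -3453554/61123887 ≈ -0.056501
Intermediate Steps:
C(m, B) = 7 + m
q = 6113/247 (q = -6113/(-247) = -6113*(-1/247) = 6113/247 ≈ 24.749)
O = -13982/9999 (O = -2*(5191 - 12182)/(-46473 + 36474) = -(-13982)/(-9999) = -(-13982)*(-1)/9999 = -2*6991/9999 = -13982/9999 ≈ -1.3983)
O/q = -13982/(9999*6113/247) = -13982/9999*247/6113 = -3453554/61123887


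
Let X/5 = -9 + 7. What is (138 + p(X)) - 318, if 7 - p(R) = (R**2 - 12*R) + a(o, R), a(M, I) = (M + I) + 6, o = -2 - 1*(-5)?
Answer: -392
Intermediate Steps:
o = 3 (o = -2 + 5 = 3)
X = -10 (X = 5*(-9 + 7) = 5*(-2) = -10)
a(M, I) = 6 + I + M (a(M, I) = (I + M) + 6 = 6 + I + M)
p(R) = -2 - R**2 + 11*R (p(R) = 7 - ((R**2 - 12*R) + (6 + R + 3)) = 7 - ((R**2 - 12*R) + (9 + R)) = 7 - (9 + R**2 - 11*R) = 7 + (-9 - R**2 + 11*R) = -2 - R**2 + 11*R)
(138 + p(X)) - 318 = (138 + (-2 - 1*(-10)**2 + 11*(-10))) - 318 = (138 + (-2 - 1*100 - 110)) - 318 = (138 + (-2 - 100 - 110)) - 318 = (138 - 212) - 318 = -74 - 318 = -392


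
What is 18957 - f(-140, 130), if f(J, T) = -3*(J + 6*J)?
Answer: 16017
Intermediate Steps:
f(J, T) = -21*J
18957 - f(-140, 130) = 18957 - (-21)*(-140) = 18957 - 1*2940 = 18957 - 2940 = 16017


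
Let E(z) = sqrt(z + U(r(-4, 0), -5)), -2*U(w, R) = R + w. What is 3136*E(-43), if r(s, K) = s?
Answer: 1568*I*sqrt(154) ≈ 19458.0*I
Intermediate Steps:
U(w, R) = -R/2 - w/2 (U(w, R) = -(R + w)/2 = -R/2 - w/2)
E(z) = sqrt(9/2 + z) (E(z) = sqrt(z + (-1/2*(-5) - 1/2*(-4))) = sqrt(z + (5/2 + 2)) = sqrt(z + 9/2) = sqrt(9/2 + z))
3136*E(-43) = 3136*(sqrt(18 + 4*(-43))/2) = 3136*(sqrt(18 - 172)/2) = 3136*(sqrt(-154)/2) = 3136*((I*sqrt(154))/2) = 3136*(I*sqrt(154)/2) = 1568*I*sqrt(154)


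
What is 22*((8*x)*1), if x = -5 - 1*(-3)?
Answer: -352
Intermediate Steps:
x = -2 (x = -5 + 3 = -2)
22*((8*x)*1) = 22*((8*(-2))*1) = 22*(-16*1) = 22*(-16) = -352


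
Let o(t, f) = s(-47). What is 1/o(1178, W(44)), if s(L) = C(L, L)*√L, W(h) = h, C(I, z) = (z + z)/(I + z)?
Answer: -I*√47/47 ≈ -0.14586*I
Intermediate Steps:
C(I, z) = 2*z/(I + z) (C(I, z) = (2*z)/(I + z) = 2*z/(I + z))
s(L) = √L (s(L) = (2*L/(L + L))*√L = (2*L/((2*L)))*√L = (2*L*(1/(2*L)))*√L = 1*√L = √L)
o(t, f) = I*√47 (o(t, f) = √(-47) = I*√47)
1/o(1178, W(44)) = 1/(I*√47) = -I*√47/47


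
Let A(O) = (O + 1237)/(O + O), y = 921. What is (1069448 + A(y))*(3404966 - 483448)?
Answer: 2877586219398866/921 ≈ 3.1244e+12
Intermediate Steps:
A(O) = (1237 + O)/(2*O) (A(O) = (1237 + O)/((2*O)) = (1237 + O)*(1/(2*O)) = (1237 + O)/(2*O))
(1069448 + A(y))*(3404966 - 483448) = (1069448 + (½)*(1237 + 921)/921)*(3404966 - 483448) = (1069448 + (½)*(1/921)*2158)*2921518 = (1069448 + 1079/921)*2921518 = (984962687/921)*2921518 = 2877586219398866/921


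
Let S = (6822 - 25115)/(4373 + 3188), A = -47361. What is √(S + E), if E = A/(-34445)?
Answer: 2*I*√2570795422130/3137815 ≈ 1.022*I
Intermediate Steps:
S = -18293/7561 ≈ -2.4194
E = 47361/34445 (E = -47361/(-34445) = -47361*(-1/34445) = 47361/34445 ≈ 1.3750)
√(S + E) = √(-18293/7561 + 47361/34445) = √(-272005864/260438645) = 2*I*√2570795422130/3137815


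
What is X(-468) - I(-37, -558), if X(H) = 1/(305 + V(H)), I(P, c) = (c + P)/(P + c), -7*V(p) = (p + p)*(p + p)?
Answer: -873968/873961 ≈ -1.0000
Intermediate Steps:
V(p) = -4*p**2/7 (V(p) = -(p + p)*(p + p)/7 = -2*p*2*p/7 = -4*p**2/7)
I(P, c) = 1 (I(P, c) = (P + c)/(P + c) = 1)
X(H) = 1/(305 - 4*H**2/7)
X(-468) - I(-37, -558) = -7/(-2135 + 4*(-468)**2) - 1*1 = -7/(-2135 + 4*219024) - 1 = -7/(-2135 + 876096) - 1 = -7/873961 - 1 = -873968/873961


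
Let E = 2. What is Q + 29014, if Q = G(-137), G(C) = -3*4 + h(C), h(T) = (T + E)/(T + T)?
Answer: 7946683/274 ≈ 29003.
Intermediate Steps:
h(T) = (2 + T)/(2*T) (h(T) = (T + 2)/(T + T) = (2 + T)/((2*T)) = (2 + T)*(1/(2*T)) = (2 + T)/(2*T))
G(C) = -12 + (2 + C)/(2*C) (G(C) = -3*4 + (2 + C)/(2*C) = -12 + (2 + C)/(2*C))
Q = -3153/274 (Q = -23/2 + 1/(-137) = -23/2 - 1/137 = -3153/274 ≈ -11.507)
Q + 29014 = -3153/274 + 29014 = 7946683/274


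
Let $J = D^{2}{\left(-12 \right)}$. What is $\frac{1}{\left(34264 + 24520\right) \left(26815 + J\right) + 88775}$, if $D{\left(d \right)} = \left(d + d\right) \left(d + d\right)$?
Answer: $\frac{1}{21079502119} \approx 4.7439 \cdot 10^{-11}$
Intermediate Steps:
$D{\left(d \right)} = 4 d^{2}$ ($D{\left(d \right)} = 2 d 2 d = 4 d^{2}$)
$J = 331776$ ($J = \left(4 \left(-12\right)^{2}\right)^{2} = \left(4 \cdot 144\right)^{2} = 576^{2} = 331776$)
$\frac{1}{\left(34264 + 24520\right) \left(26815 + J\right) + 88775} = \frac{1}{\left(34264 + 24520\right) \left(26815 + 331776\right) + 88775} = \frac{1}{58784 \cdot 358591 + 88775} = \frac{1}{21079413344 + 88775} = \frac{1}{21079502119}$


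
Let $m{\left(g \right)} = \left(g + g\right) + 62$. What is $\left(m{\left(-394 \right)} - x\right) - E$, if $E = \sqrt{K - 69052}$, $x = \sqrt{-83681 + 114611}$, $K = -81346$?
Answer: $-726 - \sqrt{30930} - i \sqrt{150398} \approx -901.87 - 387.81 i$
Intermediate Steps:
$x = \sqrt{30930} \approx 175.87$
$m{\left(g \right)} = 62 + 2 g$ ($m{\left(g \right)} = 2 g + 62 = 62 + 2 g$)
$E = i \sqrt{150398}$ ($E = \sqrt{-81346 - 69052} = \sqrt{-150398} = i \sqrt{150398} \approx 387.81 i$)
$\left(m{\left(-394 \right)} - x\right) - E = \left(\left(62 + 2 \left(-394\right)\right) - \sqrt{30930}\right) - i \sqrt{150398} = \left(\left(62 - 788\right) - \sqrt{30930}\right) - i \sqrt{150398} = \left(-726 - \sqrt{30930}\right) - i \sqrt{150398} = -726 - \sqrt{30930} - i \sqrt{150398}$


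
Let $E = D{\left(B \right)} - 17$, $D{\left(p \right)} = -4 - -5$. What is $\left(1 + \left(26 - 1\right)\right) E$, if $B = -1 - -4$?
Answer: $-416$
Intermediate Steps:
$B = 3$ ($B = -1 + 4 = 3$)
$D{\left(p \right)} = 1$ ($D{\left(p \right)} = -4 + 5 = 1$)
$E = -16$ ($E = 1 - 17 = -16$)
$\left(1 + \left(26 - 1\right)\right) E = \left(1 + \left(26 - 1\right)\right) \left(-16\right) = \left(1 + 25\right) \left(-16\right) = 26 \left(-16\right) = -416$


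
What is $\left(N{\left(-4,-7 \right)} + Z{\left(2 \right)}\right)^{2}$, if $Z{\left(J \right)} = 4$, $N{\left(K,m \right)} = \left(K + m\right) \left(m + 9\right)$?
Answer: $324$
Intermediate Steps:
$N{\left(K,m \right)} = \left(9 + m\right) \left(K + m\right)$ ($N{\left(K,m \right)} = \left(K + m\right) \left(9 + m\right) = \left(9 + m\right) \left(K + m\right)$)
$\left(N{\left(-4,-7 \right)} + Z{\left(2 \right)}\right)^{2} = \left(\left(\left(-7\right)^{2} + 9 \left(-4\right) + 9 \left(-7\right) - -28\right) + 4\right)^{2} = \left(\left(49 - 36 - 63 + 28\right) + 4\right)^{2} = \left(-22 + 4\right)^{2} = \left(-18\right)^{2} = 324$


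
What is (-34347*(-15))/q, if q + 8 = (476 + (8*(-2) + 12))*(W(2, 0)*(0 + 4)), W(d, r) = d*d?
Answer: 515205/7544 ≈ 68.293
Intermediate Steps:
W(d, r) = d**2
q = 7544 (q = -8 + (476 + (8*(-2) + 12))*(2**2*(0 + 4)) = -8 + (476 + (-16 + 12))*(4*4) = -8 + (476 - 4)*16 = -8 + 472*16 = -8 + 7552 = 7544)
(-34347*(-15))/q = -34347*(-15)/7544 = 515205*(1/7544) = 515205/7544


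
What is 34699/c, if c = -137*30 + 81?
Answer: -34699/4029 ≈ -8.6123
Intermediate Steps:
c = -4029 (c = -4110 + 81 = -4029)
34699/c = 34699/(-4029) = 34699*(-1/4029) = -34699/4029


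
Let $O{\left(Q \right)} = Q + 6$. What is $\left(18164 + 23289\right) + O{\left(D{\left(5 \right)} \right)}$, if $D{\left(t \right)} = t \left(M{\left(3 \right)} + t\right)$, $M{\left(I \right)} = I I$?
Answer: $41529$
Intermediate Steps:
$M{\left(I \right)} = I^{2}$
$D{\left(t \right)} = t \left(9 + t\right)$ ($D{\left(t \right)} = t \left(3^{2} + t\right) = t \left(9 + t\right)$)
$O{\left(Q \right)} = 6 + Q$
$\left(18164 + 23289\right) + O{\left(D{\left(5 \right)} \right)} = \left(18164 + 23289\right) + \left(6 + 5 \left(9 + 5\right)\right) = 41453 + \left(6 + 5 \cdot 14\right) = 41453 + \left(6 + 70\right) = 41453 + 76 = 41529$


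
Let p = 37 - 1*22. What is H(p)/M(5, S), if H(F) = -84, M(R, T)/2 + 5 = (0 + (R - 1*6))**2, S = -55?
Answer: 21/2 ≈ 10.500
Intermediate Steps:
p = 15 (p = 37 - 22 = 15)
M(R, T) = -10 + 2*(-6 + R)**2 (M(R, T) = -10 + 2*(0 + (R - 1*6))**2 = -10 + 2*(0 + (R - 6))**2 = -10 + 2*(0 + (-6 + R))**2 = -10 + 2*(-6 + R)**2)
H(p)/M(5, S) = -84/(-10 + 2*(-6 + 5)**2) = -84/(-10 + 2*(-1)**2) = -84/(-10 + 2*1) = -84/(-10 + 2) = -84/(-8) = -84*(-1/8) = 21/2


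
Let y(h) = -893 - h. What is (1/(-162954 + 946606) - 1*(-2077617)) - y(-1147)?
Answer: 1627929669677/783652 ≈ 2.0774e+6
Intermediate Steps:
(1/(-162954 + 946606) - 1*(-2077617)) - y(-1147) = (1/(-162954 + 946606) - 1*(-2077617)) - (-893 - 1*(-1147)) = (1/783652 + 2077617) - (-893 + 1147) = (1/783652 + 2077617) - 1*254 = 1628128717285/783652 - 254 = 1627929669677/783652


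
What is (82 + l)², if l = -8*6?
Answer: 1156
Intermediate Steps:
l = -48
(82 + l)² = (82 - 48)² = 34² = 1156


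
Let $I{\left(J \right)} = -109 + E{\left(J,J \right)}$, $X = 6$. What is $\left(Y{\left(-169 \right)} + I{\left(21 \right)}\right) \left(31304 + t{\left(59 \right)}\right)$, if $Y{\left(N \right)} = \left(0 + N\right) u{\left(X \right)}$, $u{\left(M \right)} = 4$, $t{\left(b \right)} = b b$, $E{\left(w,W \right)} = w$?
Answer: $-26575740$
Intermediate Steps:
$I{\left(J \right)} = -109 + J$
$t{\left(b \right)} = b^{2}$
$Y{\left(N \right)} = 4 N$ ($Y{\left(N \right)} = \left(0 + N\right) 4 = N 4 = 4 N$)
$\left(Y{\left(-169 \right)} + I{\left(21 \right)}\right) \left(31304 + t{\left(59 \right)}\right) = \left(4 \left(-169\right) + \left(-109 + 21\right)\right) \left(31304 + 59^{2}\right) = \left(-676 - 88\right) \left(31304 + 3481\right) = \left(-764\right) 34785 = -26575740$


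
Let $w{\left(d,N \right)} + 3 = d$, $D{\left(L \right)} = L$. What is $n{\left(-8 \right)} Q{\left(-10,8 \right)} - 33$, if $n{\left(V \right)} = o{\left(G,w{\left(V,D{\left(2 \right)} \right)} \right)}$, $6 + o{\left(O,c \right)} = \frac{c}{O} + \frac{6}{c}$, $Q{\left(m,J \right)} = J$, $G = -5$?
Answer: $- \frac{3727}{55} \approx -67.764$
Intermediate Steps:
$w{\left(d,N \right)} = -3 + d$
$o{\left(O,c \right)} = -6 + \frac{6}{c} + \frac{c}{O}$ ($o{\left(O,c \right)} = -6 + \left(\frac{c}{O} + \frac{6}{c}\right) = -6 + \left(\frac{6}{c} + \frac{c}{O}\right) = -6 + \frac{6}{c} + \frac{c}{O}$)
$n{\left(V \right)} = - \frac{27}{5} + \frac{6}{-3 + V} - \frac{V}{5}$ ($n{\left(V \right)} = -6 + \frac{6}{-3 + V} + \frac{-3 + V}{-5} = -6 + \frac{6}{-3 + V} + \left(-3 + V\right) \left(- \frac{1}{5}\right) = -6 + \frac{6}{-3 + V} - \left(- \frac{3}{5} + \frac{V}{5}\right) = - \frac{27}{5} + \frac{6}{-3 + V} - \frac{V}{5}$)
$n{\left(-8 \right)} Q{\left(-10,8 \right)} - 33 = \frac{111 - \left(-8\right)^{2} - -192}{5 \left(-3 - 8\right)} 8 - 33 = \frac{111 - 64 + 192}{5 \left(-11\right)} 8 - 33 = \frac{1}{5} \left(- \frac{1}{11}\right) \left(111 - 64 + 192\right) 8 - 33 = \frac{1}{5} \left(- \frac{1}{11}\right) 239 \cdot 8 - 33 = \left(- \frac{239}{55}\right) 8 - 33 = - \frac{1912}{55} - 33 = - \frac{3727}{55}$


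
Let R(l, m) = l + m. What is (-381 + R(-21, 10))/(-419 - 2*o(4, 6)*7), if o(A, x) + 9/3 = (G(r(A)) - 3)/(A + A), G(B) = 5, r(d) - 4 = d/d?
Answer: 784/761 ≈ 1.0302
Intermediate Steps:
r(d) = 5 (r(d) = 4 + d/d = 4 + 1 = 5)
o(A, x) = -3 + 1/A (o(A, x) = -3 + (5 - 3)/(A + A) = -3 + 2/((2*A)) = -3 + 2*(1/(2*A)) = -3 + 1/A)
(-381 + R(-21, 10))/(-419 - 2*o(4, 6)*7) = (-381 + (-21 + 10))/(-419 - 2*(-3 + 1/4)*7) = (-381 - 11)/(-419 - 2*(-3 + 1/4)*7) = -392/(-419 - 2*(-11/4)*7) = -392/(-419 + (11/2)*7) = -392/(-419 + 77/2) = -392/(-761/2) = -392*(-2/761) = 784/761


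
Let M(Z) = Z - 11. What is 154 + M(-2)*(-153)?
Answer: 2143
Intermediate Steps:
M(Z) = -11 + Z
154 + M(-2)*(-153) = 154 + (-11 - 2)*(-153) = 154 - 13*(-153) = 154 + 1989 = 2143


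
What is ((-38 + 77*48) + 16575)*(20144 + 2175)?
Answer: 451580327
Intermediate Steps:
((-38 + 77*48) + 16575)*(20144 + 2175) = ((-38 + 3696) + 16575)*22319 = (3658 + 16575)*22319 = 20233*22319 = 451580327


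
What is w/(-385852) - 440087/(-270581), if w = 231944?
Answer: 26762202415/26101055003 ≈ 1.0253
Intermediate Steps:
w/(-385852) - 440087/(-270581) = 231944/(-385852) - 440087/(-270581) = 231944*(-1/385852) - 440087*(-1/270581) = -57986/96463 + 440087/270581 = 26762202415/26101055003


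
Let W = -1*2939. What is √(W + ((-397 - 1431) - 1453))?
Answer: 2*I*√1555 ≈ 78.867*I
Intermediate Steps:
W = -2939
√(W + ((-397 - 1431) - 1453)) = √(-2939 + ((-397 - 1431) - 1453)) = √(-2939 + (-1828 - 1453)) = √(-2939 - 3281) = √(-6220) = 2*I*√1555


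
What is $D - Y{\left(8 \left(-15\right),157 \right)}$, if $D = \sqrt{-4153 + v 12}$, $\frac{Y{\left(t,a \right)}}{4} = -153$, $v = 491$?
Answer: $612 + \sqrt{1739} \approx 653.7$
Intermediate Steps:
$Y{\left(t,a \right)} = -612$ ($Y{\left(t,a \right)} = 4 \left(-153\right) = -612$)
$D = \sqrt{1739}$ ($D = \sqrt{-4153 + 491 \cdot 12} = \sqrt{-4153 + 5892} = \sqrt{1739} \approx 41.701$)
$D - Y{\left(8 \left(-15\right),157 \right)} = \sqrt{1739} - -612 = \sqrt{1739} + 612 = 612 + \sqrt{1739}$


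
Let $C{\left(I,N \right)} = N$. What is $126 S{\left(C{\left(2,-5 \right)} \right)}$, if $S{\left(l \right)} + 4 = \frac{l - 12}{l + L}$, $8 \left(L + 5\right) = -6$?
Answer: $- \frac{13104}{43} \approx -304.74$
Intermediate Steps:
$L = - \frac{23}{4}$ ($L = -5 + \frac{1}{8} \left(-6\right) = -5 - \frac{3}{4} = - \frac{23}{4} \approx -5.75$)
$S{\left(l \right)} = -4 + \frac{-12 + l}{- \frac{23}{4} + l}$ ($S{\left(l \right)} = -4 + \frac{l - 12}{l - \frac{23}{4}} = -4 + \frac{-12 + l}{- \frac{23}{4} + l}$)
$126 S{\left(C{\left(2,-5 \right)} \right)} = 126 \frac{4 \left(11 - -15\right)}{-23 + 4 \left(-5\right)} = 126 \frac{4 \left(11 + 15\right)}{-23 - 20} = 126 \cdot 4 \frac{1}{-43} \cdot 26 = 126 \cdot 4 \left(- \frac{1}{43}\right) 26 = 126 \left(- \frac{104}{43}\right) = - \frac{13104}{43}$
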